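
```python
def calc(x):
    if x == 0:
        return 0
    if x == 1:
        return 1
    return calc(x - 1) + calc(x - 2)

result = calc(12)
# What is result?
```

Build up from base cases: calc(0)=0, calc(1)=1, calc(2)=1, calc(3)=2, calc(4)=3, calc(5)=5, calc(6)=8, ..., calc(12)=144

Answer: 144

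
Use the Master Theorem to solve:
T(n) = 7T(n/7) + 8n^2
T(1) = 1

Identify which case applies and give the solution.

a=7, b=7, f(n)=8n^2. log_7(7) = 1. Since c=2 > 1 and the regularity condition holds (7(n/7)^2 = (7/7^2)n^2 with 7/7^2 < 1), Case 3 applies: T(n) = Θ(f(n)) = O(n^2).

Answer: O(n^2) - Case 3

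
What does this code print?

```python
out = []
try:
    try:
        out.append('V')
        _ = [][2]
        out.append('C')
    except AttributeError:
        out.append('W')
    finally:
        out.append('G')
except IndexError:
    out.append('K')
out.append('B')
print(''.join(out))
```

Execution trace: 'V' (inner try body) → 'G' (inner finally) → 'K' (outer except IndexError) → 'B' (after the try/except). Output: VGKB

Answer: VGKB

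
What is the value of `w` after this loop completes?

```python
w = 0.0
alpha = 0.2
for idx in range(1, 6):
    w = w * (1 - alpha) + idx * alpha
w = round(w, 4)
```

Moving average with lr=0.2
`w` takes the values: 0.0 → 0.2 → 0.56 → 1.048 → 1.6384 → 2.31072 → 2.3107

Answer: 2.3107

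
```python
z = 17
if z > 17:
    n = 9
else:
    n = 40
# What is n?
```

Trace:
`z = 17` → z = 17
`if z > 17: ...` → z > 17 is False, take else branch → n = 40
So n = 40

Answer: 40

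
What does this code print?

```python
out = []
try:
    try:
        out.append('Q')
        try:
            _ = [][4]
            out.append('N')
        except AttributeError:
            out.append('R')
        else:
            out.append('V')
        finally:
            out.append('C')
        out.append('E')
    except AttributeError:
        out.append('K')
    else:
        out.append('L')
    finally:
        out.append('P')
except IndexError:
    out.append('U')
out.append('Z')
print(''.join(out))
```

Execution trace: 'Q' (try body) → 'C' (inner finally) → 'P' (finally) → 'U' (outer except IndexError) → 'Z' (after the try/except). Output: QCPUZ

Answer: QCPUZ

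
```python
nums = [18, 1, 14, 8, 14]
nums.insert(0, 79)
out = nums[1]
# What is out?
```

Trace:
`nums = [18, 1, 14, 8, 14]` → nums = [18, 1, 14, 8, 14]
`nums.insert(0, 79)` → nums = [79, 18, 1, 14, 8, 14]
`out = nums[1]` → out = 18
So out = 18

Answer: 18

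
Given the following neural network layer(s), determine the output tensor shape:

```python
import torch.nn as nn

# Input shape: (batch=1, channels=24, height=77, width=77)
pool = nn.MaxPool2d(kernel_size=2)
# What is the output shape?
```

Input: (1, 24, 77, 77) -> Output: (1, 24, 38, 38)

Answer: (1, 24, 38, 38)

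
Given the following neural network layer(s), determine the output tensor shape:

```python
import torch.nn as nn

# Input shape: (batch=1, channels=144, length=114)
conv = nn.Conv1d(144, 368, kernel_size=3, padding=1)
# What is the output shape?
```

Input: (1, 144, 114) -> Output: (1, 368, 114)

Answer: (1, 368, 114)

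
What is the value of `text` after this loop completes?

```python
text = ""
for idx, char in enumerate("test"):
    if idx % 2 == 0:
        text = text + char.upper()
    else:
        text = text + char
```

Uppercase even positions in 'test'
`text` takes the values: "" → "T" → "Te" → "TeS" → "TeSt"

Answer: "TeSt"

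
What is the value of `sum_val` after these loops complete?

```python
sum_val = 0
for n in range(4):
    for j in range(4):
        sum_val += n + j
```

Sum of all n+j for n,j in 4x4
`sum_val` takes the values: 0 → 1 → 3 → 6 → 7 → 9 → 12 → 16 → 18 → 21 → 25 → 30 → 33 → 37 → 42 → 48

Answer: 48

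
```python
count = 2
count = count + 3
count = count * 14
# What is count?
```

Trace:
`count = 2` → count = 2
`count = count + 3` → count = 5
`count = count * 14` → count = 70
So count = 70

Answer: 70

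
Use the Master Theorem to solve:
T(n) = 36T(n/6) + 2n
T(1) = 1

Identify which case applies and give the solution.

a=36, b=6, f(n)=2n. log_6(36) = 2. Since c=1 < 2, Case 1 applies: T(n) = Θ(n^log_b(a)) = O(n^2).

Answer: O(n^2) - Case 1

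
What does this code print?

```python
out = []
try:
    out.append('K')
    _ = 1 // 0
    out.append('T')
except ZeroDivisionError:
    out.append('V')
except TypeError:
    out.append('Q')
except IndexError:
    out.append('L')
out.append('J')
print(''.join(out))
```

Execution trace: 'K' (try body) → 'V' (except ZeroDivisionError) → 'J' (after the try/except). Output: KVJ

Answer: KVJ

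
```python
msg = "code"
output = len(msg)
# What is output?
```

Trace:
`msg = "code"` → msg = 'code'
`output = len(msg)` → output = 4
So output = 4

Answer: 4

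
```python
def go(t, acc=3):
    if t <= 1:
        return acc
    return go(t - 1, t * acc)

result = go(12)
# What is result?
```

Accumulator trace (n, acc): (12, 3) -> (11, 36) -> (10, 396) -> (9, 3960) -> (8, 35640) -> (7, 285120) -> (6, 1995840) -> (5, 11975040) -> (4, 59875200) -> (3, 239500800) -> (2, 718502400) -> (1, 1437004800) -> return 1437004800

Answer: 1437004800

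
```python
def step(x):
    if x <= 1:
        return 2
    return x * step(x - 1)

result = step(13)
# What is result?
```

step(13) = 13 * 12 * 11 * 10 * 9 * 8 * 7 * 6 * 5 * 4 * 3 * 2 * 2 = 12454041600

Answer: 12454041600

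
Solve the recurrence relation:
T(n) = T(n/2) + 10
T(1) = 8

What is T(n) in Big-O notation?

Each step divides n by 2 and adds 10. After log_2(n) steps we reach T(1)=8. So T(n) = 10·log_2(n) + 8 = O(log n).

Answer: O(log n)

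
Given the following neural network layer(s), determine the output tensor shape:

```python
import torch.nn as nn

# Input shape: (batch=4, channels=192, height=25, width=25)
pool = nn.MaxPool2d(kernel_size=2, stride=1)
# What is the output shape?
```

Input: (4, 192, 25, 25) -> Output: (4, 192, 24, 24)

Answer: (4, 192, 24, 24)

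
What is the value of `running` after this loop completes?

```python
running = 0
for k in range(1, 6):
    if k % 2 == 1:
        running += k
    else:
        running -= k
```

Add odd, subtract even
`running` takes the values: 0 → 1 → -1 → 2 → -2 → 3

Answer: 3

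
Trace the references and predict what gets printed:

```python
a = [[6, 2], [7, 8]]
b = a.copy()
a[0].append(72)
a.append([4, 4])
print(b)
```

Key concept: shallow copy with nested lists.
Step by step:
`a = [[6, 2], [7, 8]]` → a = [[6, 2], [7, 8]]
`b = a.copy()` → b = [[6, 2], [7, 8]]
`a[0].append(72)` → a = [[6, 2, 72], [7, 8]]; b = [[6, 2, 72], [7, 8]]
`a.append([4, 4])` → a = [[6, 2, 72], [7, 8], [4, 4]]
`print(b)` → prints [[6, 2, 72], [7, 8]]

Answer: [[6, 2, 72], [7, 8]]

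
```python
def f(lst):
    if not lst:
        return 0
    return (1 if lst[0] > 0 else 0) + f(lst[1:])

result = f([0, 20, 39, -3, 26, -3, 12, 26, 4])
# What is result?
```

Count of positive elements in [0, 20, 39, -3, 26, -3, 12, 26, 4] = 6

Answer: 6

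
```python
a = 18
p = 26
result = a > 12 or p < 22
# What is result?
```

Trace:
`a = 18` → a = 18
`p = 26` → p = 26
`result = a > 12 or p < 22` → result = True
So result = True

Answer: True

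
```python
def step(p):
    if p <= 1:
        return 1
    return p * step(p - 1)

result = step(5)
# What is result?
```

step(5) = 5 * 4 * 3 * 2 * 1 = 120

Answer: 120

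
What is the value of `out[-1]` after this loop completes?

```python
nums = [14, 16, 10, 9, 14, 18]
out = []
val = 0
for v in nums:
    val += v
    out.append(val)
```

Cumulative sum ends at 81
`out` takes the values: [] → [14] → [14, 30] → [14, 30, 40] → [14, 30, 40, 49] → [14, 30, 40, 49, 63] → [14, 30, 40, 49, 63, 81]
So `out[-1]` = 81

Answer: 81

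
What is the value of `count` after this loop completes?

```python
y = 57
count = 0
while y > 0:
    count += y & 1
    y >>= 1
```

Count set bits in 57 (binary: 0b111001)
`count` takes the values: 0 → 1 → 2 → 3 → 4

Answer: 4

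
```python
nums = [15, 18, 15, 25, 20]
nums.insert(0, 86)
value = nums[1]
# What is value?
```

Trace:
`nums = [15, 18, 15, 25, 20]` → nums = [15, 18, 15, 25, 20]
`nums.insert(0, 86)` → nums = [86, 15, 18, 15, 25, 20]
`value = nums[1]` → value = 15
So value = 15

Answer: 15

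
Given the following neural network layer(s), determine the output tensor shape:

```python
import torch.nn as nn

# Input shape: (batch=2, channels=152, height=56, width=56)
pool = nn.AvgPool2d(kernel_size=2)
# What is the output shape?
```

Input: (2, 152, 56, 56) -> Output: (2, 152, 28, 28)

Answer: (2, 152, 28, 28)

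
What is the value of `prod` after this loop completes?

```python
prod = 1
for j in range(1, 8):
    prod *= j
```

7! = 5040
`prod` takes the values: 1 → 2 → 6 → 24 → 120 → 720 → 5040

Answer: 5040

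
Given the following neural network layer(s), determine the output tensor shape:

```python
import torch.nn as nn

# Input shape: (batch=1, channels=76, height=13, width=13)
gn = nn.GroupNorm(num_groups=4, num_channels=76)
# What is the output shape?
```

Input: (1, 76, 13, 13) -> Output: (1, 76, 13, 13)

Answer: (1, 76, 13, 13)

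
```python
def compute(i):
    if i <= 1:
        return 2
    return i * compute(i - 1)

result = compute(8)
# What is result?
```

compute(8) = 8 * 7 * 6 * 5 * 4 * 3 * 2 * 2 = 80640

Answer: 80640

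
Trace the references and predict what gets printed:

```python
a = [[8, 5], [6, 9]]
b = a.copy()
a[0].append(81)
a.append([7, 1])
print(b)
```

Key concept: shallow copy with nested lists.
Step by step:
`a = [[8, 5], [6, 9]]` → a = [[8, 5], [6, 9]]
`b = a.copy()` → b = [[8, 5], [6, 9]]
`a[0].append(81)` → a = [[8, 5, 81], [6, 9]]; b = [[8, 5, 81], [6, 9]]
`a.append([7, 1])` → a = [[8, 5, 81], [6, 9], [7, 1]]
`print(b)` → prints [[8, 5, 81], [6, 9]]

Answer: [[8, 5, 81], [6, 9]]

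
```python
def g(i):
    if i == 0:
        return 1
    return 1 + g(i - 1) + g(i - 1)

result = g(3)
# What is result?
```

g(i) = 1 + 2·g(i-1), g(0)=1. Closed form: (1+1)·2^3 - 1 = 15.

Answer: 15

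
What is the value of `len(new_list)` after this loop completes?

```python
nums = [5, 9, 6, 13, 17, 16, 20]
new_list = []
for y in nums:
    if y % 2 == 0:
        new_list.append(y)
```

Count even numbers in [5, 9, 6, 13, 17, 16, 20]
`new_list` takes the values: [] → [6] → [6, 16] → [6, 16, 20]
So `len(new_list)` = 3

Answer: 3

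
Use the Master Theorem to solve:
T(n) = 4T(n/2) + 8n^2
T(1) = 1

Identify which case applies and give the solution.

a=4, b=2, f(n)=8n^2. log_2(4) = 2. Since c=2 = 2, Case 2 applies: T(n) = Θ(n^log_b(a) · log n) = O(n^2 log n).

Answer: O(n^2 log n) - Case 2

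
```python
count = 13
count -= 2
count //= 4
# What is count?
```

Trace:
`count = 13` → count = 13
`count -= 2` → count = 11
`count //= 4` → count = 2
So count = 2

Answer: 2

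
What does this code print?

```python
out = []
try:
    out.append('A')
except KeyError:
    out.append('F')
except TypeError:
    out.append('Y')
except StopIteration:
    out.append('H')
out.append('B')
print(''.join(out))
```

Execution trace: 'A' (try body, no exception) → 'B' (after the try/except). Output: AB

Answer: AB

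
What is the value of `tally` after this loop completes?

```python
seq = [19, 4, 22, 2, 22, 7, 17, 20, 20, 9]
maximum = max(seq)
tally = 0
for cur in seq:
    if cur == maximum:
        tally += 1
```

Count of max value 22 in [19, 4, 22, 2, 22, 7, 17, 20, 20, 9]
`tally` takes the values: 0 → 1 → 2

Answer: 2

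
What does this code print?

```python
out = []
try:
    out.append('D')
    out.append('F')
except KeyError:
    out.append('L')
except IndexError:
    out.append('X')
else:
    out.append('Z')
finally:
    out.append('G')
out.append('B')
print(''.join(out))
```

Execution trace: 'D' (try body) → 'F' (try body, no exception) → 'Z' (else) → 'G' (finally) → 'B' (after the try/except). Output: DFZGB

Answer: DFZGB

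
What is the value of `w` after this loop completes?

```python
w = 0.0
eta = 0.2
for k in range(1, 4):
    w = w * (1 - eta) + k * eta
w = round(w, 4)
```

Moving average with lr=0.2
`w` takes the values: 0.0 → 0.2 → 0.56 → 1.048

Answer: 1.048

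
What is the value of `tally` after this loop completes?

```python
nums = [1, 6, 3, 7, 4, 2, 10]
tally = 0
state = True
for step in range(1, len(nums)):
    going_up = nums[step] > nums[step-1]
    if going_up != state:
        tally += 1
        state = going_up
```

Count direction changes in [1, 6, 3, 7, 4, 2, 10]
`tally` takes the values: 0 → 1 → 2 → 3 → 4

Answer: 4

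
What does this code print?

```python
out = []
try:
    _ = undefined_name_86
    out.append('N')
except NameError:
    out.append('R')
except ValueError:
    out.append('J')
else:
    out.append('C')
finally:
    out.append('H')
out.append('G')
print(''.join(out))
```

Execution trace: 'R' (except NameError) → 'H' (finally) → 'G' (after the try/except). Output: RHG

Answer: RHG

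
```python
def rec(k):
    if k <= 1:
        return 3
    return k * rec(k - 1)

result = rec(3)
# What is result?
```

rec(3) = 3 * 2 * 3 = 18

Answer: 18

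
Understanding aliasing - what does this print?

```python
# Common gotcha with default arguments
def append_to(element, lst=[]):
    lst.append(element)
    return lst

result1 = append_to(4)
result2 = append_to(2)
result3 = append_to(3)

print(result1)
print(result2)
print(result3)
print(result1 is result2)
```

Key concept: mutable default argument gotcha.
Step by step:
`result1 = append_to(4)` → result1 = [4]
`result2 = append_to(2)` → result1 = [4, 2] (same object as result2); result2 = [4, 2] (same object as result1)
`result3 = append_to(3)` → result1 = [4, 2, 3] (same object as result2, result3); result2 = [4, 2, 3] (same object as result1, result3); result3 = [4, 2, 3] (same object as result1, result2)
`print(result1)` → prints [4, 2, 3]
`print(result2)` → prints [4, 2, 3]
`print(result3)` → prints [4, 2, 3]
`print(result1 is result2)` → prints True

Answer:
[4, 2, 3]
[4, 2, 3]
[4, 2, 3]
True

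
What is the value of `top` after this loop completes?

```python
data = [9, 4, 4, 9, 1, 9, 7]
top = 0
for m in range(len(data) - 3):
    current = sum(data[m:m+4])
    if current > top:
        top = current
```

Max sum of 4-element window in [9, 4, 4, 9, 1, 9, 7]
`top` takes the values: 0 → 26

Answer: 26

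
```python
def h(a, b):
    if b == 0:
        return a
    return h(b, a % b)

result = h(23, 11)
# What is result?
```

h(23, 11) -> h(11, 1) -> h(1, 0) -> 1

Answer: 1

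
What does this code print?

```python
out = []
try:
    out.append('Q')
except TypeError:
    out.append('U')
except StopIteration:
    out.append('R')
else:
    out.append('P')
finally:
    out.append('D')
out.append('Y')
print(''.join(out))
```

Execution trace: 'Q' (try body, no exception) → 'P' (else) → 'D' (finally) → 'Y' (after the try/except). Output: QPDY

Answer: QPDY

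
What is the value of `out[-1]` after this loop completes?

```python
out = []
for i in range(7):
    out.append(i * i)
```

Last element of squares 0 to 6
`out` takes the values: [] → [0] → [0, 1] → [0, 1, 4] → [0, 1, 4, 9] → [0, 1, 4, 9, 16] → [0, 1, 4, 9, 16, 25] → [0, 1, 4, 9, 16, 25, 36]
So `out[-1]` = 36

Answer: 36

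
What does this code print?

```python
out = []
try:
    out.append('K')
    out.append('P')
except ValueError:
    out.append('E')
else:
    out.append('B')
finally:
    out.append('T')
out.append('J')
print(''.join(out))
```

Execution trace: 'K' (try body) → 'P' (try body, no exception) → 'B' (else) → 'T' (finally) → 'J' (after the try/except). Output: KPBTJ

Answer: KPBTJ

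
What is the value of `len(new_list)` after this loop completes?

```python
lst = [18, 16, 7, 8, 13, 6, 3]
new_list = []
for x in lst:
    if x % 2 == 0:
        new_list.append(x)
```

Count even numbers in [18, 16, 7, 8, 13, 6, 3]
`new_list` takes the values: [] → [18] → [18, 16] → [18, 16, 8] → [18, 16, 8, 6]
So `len(new_list)` = 4

Answer: 4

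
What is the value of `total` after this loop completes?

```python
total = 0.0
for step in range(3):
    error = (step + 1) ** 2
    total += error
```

Sum of squared losses 1² + 2² + ... + 3²
`total` takes the values: 0.0 → 1.0 → 5.0 → 14.0

Answer: 14.0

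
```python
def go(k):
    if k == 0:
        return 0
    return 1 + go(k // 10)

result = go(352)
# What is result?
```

Count of digits of 352: 3

Answer: 3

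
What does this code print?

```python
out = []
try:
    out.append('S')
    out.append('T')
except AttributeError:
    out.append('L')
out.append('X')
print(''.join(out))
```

Execution trace: 'S' (try body) → 'T' (try body, no exception) → 'X' (after the try/except). Output: STX

Answer: STX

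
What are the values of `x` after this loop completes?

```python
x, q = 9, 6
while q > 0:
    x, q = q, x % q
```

GCD of 9 and 6
`x` takes the values: 9 → 6 → 3

Answer: 3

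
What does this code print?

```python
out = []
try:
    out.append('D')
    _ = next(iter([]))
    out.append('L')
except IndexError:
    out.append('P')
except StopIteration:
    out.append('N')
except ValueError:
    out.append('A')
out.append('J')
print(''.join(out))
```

Execution trace: 'D' (try body) → 'N' (except StopIteration) → 'J' (after the try/except). Output: DNJ

Answer: DNJ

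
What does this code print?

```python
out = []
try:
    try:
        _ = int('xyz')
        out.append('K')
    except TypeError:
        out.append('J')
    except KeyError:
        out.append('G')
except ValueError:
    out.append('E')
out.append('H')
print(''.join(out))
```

Execution trace: 'E' (outer except ValueError) → 'H' (after the try/except). Output: EH

Answer: EH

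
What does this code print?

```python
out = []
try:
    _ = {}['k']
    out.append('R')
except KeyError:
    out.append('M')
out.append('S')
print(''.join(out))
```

Execution trace: 'M' (except KeyError) → 'S' (after the try/except). Output: MS

Answer: MS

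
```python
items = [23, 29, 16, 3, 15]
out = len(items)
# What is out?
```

Trace:
`items = [23, 29, 16, 3, 15]` → items = [23, 29, 16, 3, 15]
`out = len(items)` → out = 5
So out = 5

Answer: 5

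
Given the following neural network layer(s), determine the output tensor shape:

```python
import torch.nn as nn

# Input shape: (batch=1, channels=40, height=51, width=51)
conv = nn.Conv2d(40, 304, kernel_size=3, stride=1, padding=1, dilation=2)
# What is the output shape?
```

Input: (1, 40, 51, 51) -> Output: (1, 304, 49, 49)

Answer: (1, 304, 49, 49)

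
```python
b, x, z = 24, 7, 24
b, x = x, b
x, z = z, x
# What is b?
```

Trace:
`b, x, z = 24, 7, 24` → b = 24; x = 7; z = 24
`b, x = x, b` → b = 7; x = 24
`x, z = z, x` → x = 24; z = 24
So b = 7

Answer: 7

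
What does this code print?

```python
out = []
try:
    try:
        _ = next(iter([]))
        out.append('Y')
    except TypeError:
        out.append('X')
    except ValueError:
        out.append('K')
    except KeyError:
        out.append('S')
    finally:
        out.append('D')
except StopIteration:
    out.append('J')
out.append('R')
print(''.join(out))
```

Execution trace: 'D' (finally) → 'J' (outer except StopIteration) → 'R' (after the try/except). Output: DJR

Answer: DJR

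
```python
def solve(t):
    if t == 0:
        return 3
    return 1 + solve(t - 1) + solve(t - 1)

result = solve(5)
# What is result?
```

solve(t) = 1 + 2·solve(t-1), solve(0)=3. Closed form: (3+1)·2^5 - 1 = 127.

Answer: 127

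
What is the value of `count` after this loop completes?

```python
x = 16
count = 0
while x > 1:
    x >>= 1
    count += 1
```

Count right shifts until 1
`count` takes the values: 0 → 1 → 2 → 3 → 4

Answer: 4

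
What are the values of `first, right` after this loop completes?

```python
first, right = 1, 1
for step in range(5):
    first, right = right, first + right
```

Fibonacci: after 5 iterations
`first, right` takes the values: (1, 1) → (1, 2) → (2, 3) → (3, 5) → (5, 8) → (8, 13)

Answer: 8, 13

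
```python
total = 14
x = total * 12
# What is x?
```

Trace:
`total = 14` → total = 14
`x = total * 12` → x = 168
So x = 168

Answer: 168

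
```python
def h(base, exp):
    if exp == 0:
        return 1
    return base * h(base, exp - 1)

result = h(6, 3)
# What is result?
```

h(6, 3) = 6 * 6 * 6 = 216

Answer: 216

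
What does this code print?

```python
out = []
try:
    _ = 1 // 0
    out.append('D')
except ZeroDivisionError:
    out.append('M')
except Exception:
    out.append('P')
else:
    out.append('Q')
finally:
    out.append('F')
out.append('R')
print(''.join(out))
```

Execution trace: 'M' (except ZeroDivisionError) → 'F' (finally) → 'R' (after the try/except). Output: MFR

Answer: MFR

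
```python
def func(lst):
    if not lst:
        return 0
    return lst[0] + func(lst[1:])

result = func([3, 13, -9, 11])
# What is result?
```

3 + 13 + (-9) + 11 + 0 = 18

Answer: 18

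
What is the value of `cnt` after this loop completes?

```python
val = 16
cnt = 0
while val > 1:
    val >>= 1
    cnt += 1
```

Count right shifts until 1
`cnt` takes the values: 0 → 1 → 2 → 3 → 4

Answer: 4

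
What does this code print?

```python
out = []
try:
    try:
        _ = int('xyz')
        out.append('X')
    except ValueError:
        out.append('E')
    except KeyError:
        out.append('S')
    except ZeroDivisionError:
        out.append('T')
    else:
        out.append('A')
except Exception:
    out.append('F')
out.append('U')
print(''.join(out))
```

Execution trace: 'E' (inner except ValueError) → 'U' (after the try/except). Output: EU

Answer: EU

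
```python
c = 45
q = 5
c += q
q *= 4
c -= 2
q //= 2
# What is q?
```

Trace:
`c = 45` → c = 45
`q = 5` → q = 5
`c += q` → c = 50
`q *= 4` → q = 20
`c -= 2` → c = 48
`q //= 2` → q = 10
So q = 10

Answer: 10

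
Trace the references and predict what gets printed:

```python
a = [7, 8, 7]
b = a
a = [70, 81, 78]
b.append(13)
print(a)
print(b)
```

Key concept: rebinding vs mutation: a is rebound to a new list, b still points at the original.
Step by step:
`a = [7, 8, 7]` → a = [7, 8, 7]
`b = a` → b = [7, 8, 7] (same object as a)
`a = [70, 81, 78]` → a = [70, 81, 78]
`b.append(13)` → b = [7, 8, 7, 13]
`print(a)` → prints [70, 81, 78]
`print(b)` → prints [7, 8, 7, 13]

Answer:
[70, 81, 78]
[7, 8, 7, 13]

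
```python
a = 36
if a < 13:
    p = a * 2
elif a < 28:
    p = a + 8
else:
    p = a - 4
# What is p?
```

Trace:
`a = 36` → a = 36
`if a < 13: ...` → a < 13 is False, a < 28 is False, take else branch → p = 32
So p = 32

Answer: 32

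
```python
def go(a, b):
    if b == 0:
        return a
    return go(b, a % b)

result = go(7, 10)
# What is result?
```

go(7, 10) -> go(10, 7) -> go(7, 3) -> go(3, 1) -> go(1, 0) -> 1

Answer: 1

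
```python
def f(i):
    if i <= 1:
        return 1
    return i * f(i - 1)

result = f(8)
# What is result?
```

f(8) = 8 * 7 * 6 * 5 * 4 * 3 * 2 * 1 = 40320

Answer: 40320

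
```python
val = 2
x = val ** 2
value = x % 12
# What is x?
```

Trace:
`val = 2` → val = 2
`x = val ** 2` → x = 4
`value = x % 12` → value = 4
So x = 4

Answer: 4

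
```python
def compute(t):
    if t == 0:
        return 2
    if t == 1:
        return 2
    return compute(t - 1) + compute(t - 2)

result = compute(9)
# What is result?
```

Build up from base cases: compute(0)=2, compute(1)=2, compute(2)=4, compute(3)=6, compute(4)=10, compute(5)=16, compute(6)=26, ..., compute(9)=110

Answer: 110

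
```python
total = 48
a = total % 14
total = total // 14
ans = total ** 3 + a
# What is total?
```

Trace:
`total = 48` → total = 48
`a = total % 14` → a = 6
`total = total // 14` → total = 3
`ans = total ** 3 + a` → ans = 33
So total = 3

Answer: 3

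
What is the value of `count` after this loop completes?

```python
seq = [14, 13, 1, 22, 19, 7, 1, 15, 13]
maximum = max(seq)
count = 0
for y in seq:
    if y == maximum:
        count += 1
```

Count of max value 22 in [14, 13, 1, 22, 19, 7, 1, 15, 13]
`count` takes the values: 0 → 1

Answer: 1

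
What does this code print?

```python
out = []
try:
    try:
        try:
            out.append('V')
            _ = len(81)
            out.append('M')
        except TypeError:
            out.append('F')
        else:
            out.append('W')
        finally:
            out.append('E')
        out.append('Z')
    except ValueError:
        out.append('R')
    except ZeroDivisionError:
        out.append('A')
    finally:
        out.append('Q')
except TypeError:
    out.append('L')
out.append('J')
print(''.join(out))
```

Execution trace: 'V' (inner try body) → 'F' (inner except TypeError) → 'E' (inner finally) → 'Z' (try body, no exception) → 'Q' (finally) → 'J' (after the try/except). Output: VFEZQJ

Answer: VFEZQJ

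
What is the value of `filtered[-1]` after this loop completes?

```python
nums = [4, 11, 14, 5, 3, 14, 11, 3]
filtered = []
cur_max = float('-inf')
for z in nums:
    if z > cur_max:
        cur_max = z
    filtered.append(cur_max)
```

Running max ends at 14
`filtered` takes the values: [] → [4] → [4, 11] → [4, 11, 14] → [4, 11, 14, 14] → [4, 11, 14, 14, 14] → [4, 11, 14, 14, 14, 14] → [4, 11, 14, 14, 14, 14, 14] → [4, 11, 14, 14, 14, 14, 14, 14]
So `filtered[-1]` = 14

Answer: 14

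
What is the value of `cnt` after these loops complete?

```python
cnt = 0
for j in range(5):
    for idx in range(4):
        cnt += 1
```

5 * 4 = 20
`cnt` takes the values: 0 → 1 → 2 → 3 → 4 → 5 → 6 → 7 → 8 → 9 → 10 → 11 → 12 → 13 → 14 → 15 → 16 → 17 → 18 → 19 → 20

Answer: 20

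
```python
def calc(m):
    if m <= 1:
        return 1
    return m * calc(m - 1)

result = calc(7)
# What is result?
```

calc(7) = 7 * 6 * 5 * 4 * 3 * 2 * 1 = 5040

Answer: 5040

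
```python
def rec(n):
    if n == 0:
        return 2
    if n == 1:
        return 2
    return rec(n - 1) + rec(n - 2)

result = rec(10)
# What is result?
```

Build up from base cases: rec(0)=2, rec(1)=2, rec(2)=4, rec(3)=6, rec(4)=10, rec(5)=16, rec(6)=26, ..., rec(10)=178

Answer: 178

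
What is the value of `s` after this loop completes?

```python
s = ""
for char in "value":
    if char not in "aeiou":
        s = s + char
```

Remove vowels from 'value'
`s` takes the values: "" → "v" → "vl"

Answer: "vl"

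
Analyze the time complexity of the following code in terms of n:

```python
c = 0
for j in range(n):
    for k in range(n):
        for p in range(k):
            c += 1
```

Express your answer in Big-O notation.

Each loop level contributes: n × n × n. Multiplying the contributions gives O(n^3).

Answer: O(n^3)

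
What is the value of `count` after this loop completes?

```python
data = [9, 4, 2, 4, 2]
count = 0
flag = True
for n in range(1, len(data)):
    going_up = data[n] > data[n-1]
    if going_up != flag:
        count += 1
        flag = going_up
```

Count direction changes in [9, 4, 2, 4, 2]
`count` takes the values: 0 → 1 → 2 → 3

Answer: 3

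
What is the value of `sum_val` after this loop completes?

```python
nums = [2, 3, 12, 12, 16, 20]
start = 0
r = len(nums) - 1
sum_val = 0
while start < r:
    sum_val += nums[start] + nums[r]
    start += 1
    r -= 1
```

Sum of pairs from ends
`sum_val` takes the values: 0 → 22 → 41 → 65

Answer: 65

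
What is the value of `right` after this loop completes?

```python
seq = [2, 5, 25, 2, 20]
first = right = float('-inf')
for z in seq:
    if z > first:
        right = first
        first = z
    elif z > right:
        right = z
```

Second largest (with repeats) in [2, 5, 25, 2, 20]
`right` takes the values: -inf → 2 → 5 → 20

Answer: 20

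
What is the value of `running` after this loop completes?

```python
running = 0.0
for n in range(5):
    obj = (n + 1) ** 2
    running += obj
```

Sum of squared losses 1² + 2² + ... + 5²
`running` takes the values: 0.0 → 1.0 → 5.0 → 14.0 → 30.0 → 55.0

Answer: 55.0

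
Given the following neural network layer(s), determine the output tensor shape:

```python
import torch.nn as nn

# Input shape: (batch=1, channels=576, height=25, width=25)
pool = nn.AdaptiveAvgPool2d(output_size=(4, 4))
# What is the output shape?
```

Input: (1, 576, 25, 25) -> Output: (1, 576, 4, 4)

Answer: (1, 576, 4, 4)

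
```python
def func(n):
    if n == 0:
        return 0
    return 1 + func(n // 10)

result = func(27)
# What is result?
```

Count of digits of 27: 2

Answer: 2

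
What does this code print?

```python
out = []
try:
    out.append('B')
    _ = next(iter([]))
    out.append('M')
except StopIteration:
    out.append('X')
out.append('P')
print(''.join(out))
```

Execution trace: 'B' (try body) → 'X' (except StopIteration) → 'P' (after the try/except). Output: BXP

Answer: BXP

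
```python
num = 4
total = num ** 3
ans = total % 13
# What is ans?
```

Trace:
`num = 4` → num = 4
`total = num ** 3` → total = 64
`ans = total % 13` → ans = 12
So ans = 12

Answer: 12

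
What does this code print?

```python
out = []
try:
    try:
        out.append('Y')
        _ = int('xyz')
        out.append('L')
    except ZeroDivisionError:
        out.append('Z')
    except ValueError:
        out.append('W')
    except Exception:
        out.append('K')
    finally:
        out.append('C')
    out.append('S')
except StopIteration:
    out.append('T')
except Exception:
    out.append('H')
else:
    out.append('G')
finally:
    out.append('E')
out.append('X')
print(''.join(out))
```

Execution trace: 'Y' (inner try body) → 'W' (inner except ValueError) → 'C' (inner finally) → 'S' (try body, no exception) → 'G' (else) → 'E' (finally) → 'X' (after the try/except). Output: YWCSGEX

Answer: YWCSGEX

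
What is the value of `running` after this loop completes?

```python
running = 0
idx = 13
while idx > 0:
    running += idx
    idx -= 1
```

Sum 13 down to 1
`running` takes the values: 0 → 13 → 25 → 36 → 46 → 55 → 63 → 70 → 76 → 81 → 85 → 88 → 90 → 91

Answer: 91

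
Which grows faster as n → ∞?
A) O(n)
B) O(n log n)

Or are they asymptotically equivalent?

O(n) vs O(n log n): Higher order terms dominate.

Answer: B) O(n log n) grows faster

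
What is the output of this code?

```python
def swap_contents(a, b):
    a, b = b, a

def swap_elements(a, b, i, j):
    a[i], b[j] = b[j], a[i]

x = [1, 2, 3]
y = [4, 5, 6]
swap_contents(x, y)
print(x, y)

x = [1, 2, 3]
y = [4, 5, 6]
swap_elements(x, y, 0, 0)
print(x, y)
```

Key concept: parameter rebinding vs mutation.
Step by step:
`x = [1, 2, 3]` → x = [1, 2, 3]
`y = [4, 5, 6]` → y = [4, 5, 6]
`swap_contents(x, y)` → no visible change to tracked variables
`print(x, y)` → prints [1, 2, 3] [4, 5, 6]
`x = [1, 2, 3]` → x = [1, 2, 3]
`y = [4, 5, 6]` → y = [4, 5, 6]
`swap_elements(x, y, 0, 0)` → x = [4, 2, 3]; y = [1, 5, 6]
`print(x, y)` → prints [4, 2, 3] [1, 5, 6]

Answer:
[1, 2, 3] [4, 5, 6]
[4, 2, 3] [1, 5, 6]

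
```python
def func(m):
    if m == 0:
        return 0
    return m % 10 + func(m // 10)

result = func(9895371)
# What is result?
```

Sum of digits of 9895371: 1 + 7 + 3 + 5 + 9 + 8 + 9 = 42

Answer: 42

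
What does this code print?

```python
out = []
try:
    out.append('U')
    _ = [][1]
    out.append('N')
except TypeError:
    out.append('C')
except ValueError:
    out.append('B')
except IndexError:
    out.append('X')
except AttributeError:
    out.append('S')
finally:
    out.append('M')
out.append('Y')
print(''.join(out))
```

Execution trace: 'U' (try body) → 'X' (except IndexError) → 'M' (finally) → 'Y' (after the try/except). Output: UXMY

Answer: UXMY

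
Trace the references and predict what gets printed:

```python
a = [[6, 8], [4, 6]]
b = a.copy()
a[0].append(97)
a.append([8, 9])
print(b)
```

Key concept: shallow copy with nested lists.
Step by step:
`a = [[6, 8], [4, 6]]` → a = [[6, 8], [4, 6]]
`b = a.copy()` → b = [[6, 8], [4, 6]]
`a[0].append(97)` → a = [[6, 8, 97], [4, 6]]; b = [[6, 8, 97], [4, 6]]
`a.append([8, 9])` → a = [[6, 8, 97], [4, 6], [8, 9]]
`print(b)` → prints [[6, 8, 97], [4, 6]]

Answer: [[6, 8, 97], [4, 6]]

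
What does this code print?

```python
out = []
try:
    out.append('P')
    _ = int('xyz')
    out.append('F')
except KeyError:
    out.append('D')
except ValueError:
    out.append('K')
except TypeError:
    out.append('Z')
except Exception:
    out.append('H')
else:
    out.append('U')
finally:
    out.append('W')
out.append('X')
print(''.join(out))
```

Execution trace: 'P' (try body) → 'K' (except ValueError) → 'W' (finally) → 'X' (after the try/except). Output: PKWX

Answer: PKWX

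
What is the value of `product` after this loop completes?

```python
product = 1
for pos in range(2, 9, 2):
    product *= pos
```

Product of even numbers 2 to 8
`product` takes the values: 1 → 2 → 8 → 48 → 384

Answer: 384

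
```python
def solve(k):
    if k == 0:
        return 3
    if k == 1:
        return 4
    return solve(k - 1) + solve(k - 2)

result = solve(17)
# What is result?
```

Build up from base cases: solve(0)=3, solve(1)=4, solve(2)=7, solve(3)=11, solve(4)=18, solve(5)=29, solve(6)=47, ..., solve(17)=9349

Answer: 9349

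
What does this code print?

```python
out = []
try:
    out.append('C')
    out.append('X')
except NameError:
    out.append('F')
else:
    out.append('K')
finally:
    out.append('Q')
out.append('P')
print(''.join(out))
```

Execution trace: 'C' (try body) → 'X' (try body, no exception) → 'K' (else) → 'Q' (finally) → 'P' (after the try/except). Output: CXKQP

Answer: CXKQP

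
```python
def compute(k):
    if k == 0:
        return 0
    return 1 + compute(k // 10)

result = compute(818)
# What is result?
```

Count of digits of 818: 3

Answer: 3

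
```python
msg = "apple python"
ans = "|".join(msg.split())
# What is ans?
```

Trace:
`msg = "apple python"` → msg = 'apple python'
`ans = "|".join(msg.split())` → ans = 'apple|python'
So ans = 'apple|python'

Answer: 'apple|python'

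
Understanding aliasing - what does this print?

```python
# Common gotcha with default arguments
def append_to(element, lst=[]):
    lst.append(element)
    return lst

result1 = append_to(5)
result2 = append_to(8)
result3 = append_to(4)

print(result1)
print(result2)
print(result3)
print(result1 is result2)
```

Key concept: mutable default argument gotcha.
Step by step:
`result1 = append_to(5)` → result1 = [5]
`result2 = append_to(8)` → result1 = [5, 8] (same object as result2); result2 = [5, 8] (same object as result1)
`result3 = append_to(4)` → result1 = [5, 8, 4] (same object as result2, result3); result2 = [5, 8, 4] (same object as result1, result3); result3 = [5, 8, 4] (same object as result1, result2)
`print(result1)` → prints [5, 8, 4]
`print(result2)` → prints [5, 8, 4]
`print(result3)` → prints [5, 8, 4]
`print(result1 is result2)` → prints True

Answer:
[5, 8, 4]
[5, 8, 4]
[5, 8, 4]
True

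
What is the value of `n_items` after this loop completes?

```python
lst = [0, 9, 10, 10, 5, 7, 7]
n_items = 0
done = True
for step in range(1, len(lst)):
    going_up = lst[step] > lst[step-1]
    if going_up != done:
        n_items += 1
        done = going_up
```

Count direction changes in [0, 9, 10, 10, 5, 7, 7]
`n_items` takes the values: 0 → 1 → 2 → 3

Answer: 3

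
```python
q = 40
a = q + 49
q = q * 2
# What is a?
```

Trace:
`q = 40` → q = 40
`a = q + 49` → a = 89
`q = q * 2` → q = 80
So a = 89

Answer: 89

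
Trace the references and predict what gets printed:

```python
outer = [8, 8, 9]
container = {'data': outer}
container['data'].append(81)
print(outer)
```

Key concept: dict holds reference to list.
Step by step:
`outer = [8, 8, 9]` → outer = [8, 8, 9]
`container = {'data': outer}` → container = {'data': [8, 8, 9]}
`container['data'].append(81)` → outer = [8, 8, 9, 81]; container = {'data': [8, 8, 9, 81]}
`print(outer)` → prints [8, 8, 9, 81]

Answer: [8, 8, 9, 81]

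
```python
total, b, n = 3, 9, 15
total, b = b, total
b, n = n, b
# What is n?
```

Trace:
`total, b, n = 3, 9, 15` → total = 3; b = 9; n = 15
`total, b = b, total` → total = 9; b = 3
`b, n = n, b` → b = 15; n = 3
So n = 3

Answer: 3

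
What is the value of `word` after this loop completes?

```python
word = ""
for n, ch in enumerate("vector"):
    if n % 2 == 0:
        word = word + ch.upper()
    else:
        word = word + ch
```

Uppercase even positions in 'vector'
`word` takes the values: "" → "V" → "Ve" → "VeC" → "VeCt" → "VeCtO" → "VeCtOr"

Answer: "VeCtOr"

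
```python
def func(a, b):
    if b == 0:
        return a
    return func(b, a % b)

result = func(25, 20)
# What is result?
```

func(25, 20) -> func(20, 5) -> func(5, 0) -> 5

Answer: 5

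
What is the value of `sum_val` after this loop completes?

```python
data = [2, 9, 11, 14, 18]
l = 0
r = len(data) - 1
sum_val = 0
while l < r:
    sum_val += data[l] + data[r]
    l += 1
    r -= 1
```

Sum of pairs from ends
`sum_val` takes the values: 0 → 20 → 43

Answer: 43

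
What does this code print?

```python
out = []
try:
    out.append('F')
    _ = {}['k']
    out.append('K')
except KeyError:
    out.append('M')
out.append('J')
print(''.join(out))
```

Execution trace: 'F' (try body) → 'M' (except KeyError) → 'J' (after the try/except). Output: FMJ

Answer: FMJ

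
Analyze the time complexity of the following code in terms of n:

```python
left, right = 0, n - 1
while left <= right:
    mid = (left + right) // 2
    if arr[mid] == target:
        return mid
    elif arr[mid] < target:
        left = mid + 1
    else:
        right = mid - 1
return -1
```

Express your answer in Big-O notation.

This is Binary search in a sorted array. Time complexity: O(log n).

Answer: O(log n)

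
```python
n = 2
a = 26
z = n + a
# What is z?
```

Trace:
`n = 2` → n = 2
`a = 26` → a = 26
`z = n + a` → z = 28
So z = 28

Answer: 28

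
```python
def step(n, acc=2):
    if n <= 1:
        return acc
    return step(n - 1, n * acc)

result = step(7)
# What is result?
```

Accumulator trace (n, acc): (7, 2) -> (6, 14) -> (5, 84) -> (4, 420) -> (3, 1680) -> (2, 5040) -> (1, 10080) -> return 10080

Answer: 10080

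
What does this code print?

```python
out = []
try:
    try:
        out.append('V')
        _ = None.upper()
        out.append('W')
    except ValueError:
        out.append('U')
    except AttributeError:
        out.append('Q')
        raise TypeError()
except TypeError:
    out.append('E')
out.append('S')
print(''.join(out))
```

Execution trace: 'V' (inner try body) → 'Q' (inner except AttributeError) → 'E' (outer except TypeError) → 'S' (after the try/except). Output: VQES

Answer: VQES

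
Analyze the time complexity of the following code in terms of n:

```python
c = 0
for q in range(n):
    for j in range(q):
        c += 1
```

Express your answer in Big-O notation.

Each loop level contributes: n × n. Multiplying the contributions gives O(n^2).

Answer: O(n^2)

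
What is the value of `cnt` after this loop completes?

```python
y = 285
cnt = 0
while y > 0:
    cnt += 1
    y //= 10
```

Count digits by repeated division by 10
`cnt` takes the values: 0 → 1 → 2 → 3

Answer: 3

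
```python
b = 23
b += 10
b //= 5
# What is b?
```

Trace:
`b = 23` → b = 23
`b += 10` → b = 33
`b //= 5` → b = 6
So b = 6

Answer: 6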